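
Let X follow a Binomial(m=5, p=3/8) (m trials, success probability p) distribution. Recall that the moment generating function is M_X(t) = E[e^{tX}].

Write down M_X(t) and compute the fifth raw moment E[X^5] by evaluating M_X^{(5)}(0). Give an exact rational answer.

M_X(t) = (3*e^(t)/8 + 5/8)^5
D^5[M](t) = 759375*e^(5*t)/32768 + 2025*e^(4*t)/32 + 820125*e^(3*t)/16384 + 5625*e^(2*t)/512 + 9375*e^(t)/32768

E[X^5] = D^5[M](0) = 605325/4096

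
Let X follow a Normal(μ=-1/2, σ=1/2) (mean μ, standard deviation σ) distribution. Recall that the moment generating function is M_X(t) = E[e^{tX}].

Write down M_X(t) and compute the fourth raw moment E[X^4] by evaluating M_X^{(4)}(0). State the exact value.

E[X^4] = D^4[M](0) = 5/8

M_X(t) = e^(t^2/8 - t/2)
D^4[M](t) = (t^4*e^(t^2/8) - 8*t^3*e^(t^2/8) + 48*t^2*e^(t^2/8) - 128*t*e^(t^2/8) + 160*e^(t^2/8))*e^(-t/2)/256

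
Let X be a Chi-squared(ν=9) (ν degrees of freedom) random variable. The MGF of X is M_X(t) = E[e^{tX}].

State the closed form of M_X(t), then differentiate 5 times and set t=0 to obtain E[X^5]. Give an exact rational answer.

E[X^5] = D^5[M](0) = 328185

M_X(t) = (1 - 2*t)^(-9/2)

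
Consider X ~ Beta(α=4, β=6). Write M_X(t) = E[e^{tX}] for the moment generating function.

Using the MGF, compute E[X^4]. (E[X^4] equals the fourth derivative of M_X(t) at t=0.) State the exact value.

E[X^4] = M′′′′(0) = 7/143

M_X(t) = ₁F₁(4; 10; t)
M′(t) = 2*₁F₁(5; 11; t)/5
M′′(t) = 2*₁F₁(6; 12; t)/11
M′′′(t) = ₁F₁(7; 13; t)/11
M′′′′(t) = 7*₁F₁(8; 14; t)/143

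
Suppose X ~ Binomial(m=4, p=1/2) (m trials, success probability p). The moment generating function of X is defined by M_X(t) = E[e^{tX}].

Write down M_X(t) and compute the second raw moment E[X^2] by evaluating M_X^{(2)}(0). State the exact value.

E[X^2] = d^2M/dt^2 |_{t=0} = 5

M_X(t) = (e^(t)/2 + 1/2)^4
dM/dt = e^(4*t)/4 + 3*e^(3*t)/4 + 3*e^(2*t)/4 + e^(t)/4
d^2M/dt^2 = e^(4*t) + 9*e^(3*t)/4 + 3*e^(2*t)/2 + e^(t)/4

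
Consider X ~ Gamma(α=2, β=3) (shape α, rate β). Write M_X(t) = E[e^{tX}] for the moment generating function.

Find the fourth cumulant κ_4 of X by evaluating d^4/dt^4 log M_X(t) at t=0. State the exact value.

M_X(t) = 9/(3 - t)^2
K_X(t) = log M_X(t) = -2*log(3 - t) + 2*log(3)
K^(4)(t) = 12/(t^4 - 12*t^3 + 54*t^2 - 108*t + 81)

κ_4 = K^(4)(0) = 4/27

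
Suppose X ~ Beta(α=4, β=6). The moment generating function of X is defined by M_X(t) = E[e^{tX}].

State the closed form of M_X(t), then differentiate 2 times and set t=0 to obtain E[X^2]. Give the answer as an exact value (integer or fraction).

E[X^2] = d^2M/dt^2 |_{t=0} = 2/11

M_X(t) = ₁F₁(4; 10; t)
dM/dt = 2*₁F₁(5; 11; t)/5
d^2M/dt^2 = 2*₁F₁(6; 12; t)/11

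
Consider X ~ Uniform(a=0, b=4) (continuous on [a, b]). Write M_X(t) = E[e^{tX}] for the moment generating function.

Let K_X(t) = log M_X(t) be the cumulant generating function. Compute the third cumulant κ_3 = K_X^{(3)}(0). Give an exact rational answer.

κ_3 = d^3K/dt^3 |_{t=0} = 0

M_X(t) = (e^(4*t) - 1)/(4*t)
K_X(t) = log M_X(t) = -log(t) + log(e^(4*t) - 1) - 2*log(2)
dK/dt = (4*t*e^(4*t) - e^(4*t) + 1)/(t*e^(4*t) - t)
d^2K/dt^2 = (-16*t^2*e^(4*t) + e^(8*t) - 2*e^(4*t) + 1)/(t^2*e^(8*t) - 2*t^2*e^(4*t) + t^2)
d^3K/dt^3 = (64*t^3*e^(8*t) + 64*t^3*e^(4*t) - 2*e^(12*t) + 6*e^(8*t) - 6*e^(4*t) + 2)/(t^3*e^(12*t) - 3*t^3*e^(8*t) + 3*t^3*e^(4*t) - t^3)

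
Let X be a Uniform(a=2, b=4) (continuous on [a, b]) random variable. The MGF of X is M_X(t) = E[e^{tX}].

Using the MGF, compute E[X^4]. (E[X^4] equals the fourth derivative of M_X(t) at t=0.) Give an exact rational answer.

M_X(t) = (e^(4*t) - e^(2*t))/(2*t)
dM/dt = (4*t*e^(4*t) - 2*t*e^(2*t) - e^(4*t) + e^(2*t))/(2*t^2)
d^2M/dt^2 = (8*t^2*e^(4*t) - 2*t^2*e^(2*t) - 4*t*e^(4*t) + 2*t*e^(2*t) + e^(4*t) - e^(2*t))/t^3
d^3M/dt^3 = (32*t^3*e^(4*t) - 4*t^3*e^(2*t) - 24*t^2*e^(4*t) + 6*t^2*e^(2*t) + 12*t*e^(4*t) - 6*t*e^(2*t) - 3*e^(4*t) + 3*e^(2*t))/t^4

E[X^4] = d^4M/dt^4 |_{t=0} = 496/5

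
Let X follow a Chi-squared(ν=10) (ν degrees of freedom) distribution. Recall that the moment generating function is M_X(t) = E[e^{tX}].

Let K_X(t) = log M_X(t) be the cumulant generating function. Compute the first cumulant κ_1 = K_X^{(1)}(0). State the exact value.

M_X(t) = (1 - 2*t)^(-5)
K_X(t) = log M_X(t) = -5*log(1 - 2*t)
D[K](t) = -10/(2*t - 1)

κ_1 = D[K](0) = 10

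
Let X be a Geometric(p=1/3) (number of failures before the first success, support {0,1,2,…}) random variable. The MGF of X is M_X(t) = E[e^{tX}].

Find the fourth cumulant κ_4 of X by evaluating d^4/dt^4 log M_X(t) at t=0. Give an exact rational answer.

κ_4 = K′′′′(0) = 222

M_X(t) = 1/(3*(1 - 2*e^(t)/3))
K_X(t) = log M_X(t) = -log(1 - 2*e^(t)/3) - log(3)
K′(t) = -2*e^(t)/(2*e^(t) - 3)
K′′(t) = 6*e^(t)/(4*e^(2*t) - 12*e^(t) + 9)
K′′′(t) = (-12*e^(2*t) - 18*e^(t))/(8*e^(3*t) - 36*e^(2*t) + 54*e^(t) - 27)
K′′′′(t) = (24*e^(3*t) + 144*e^(2*t) + 54*e^(t))/(16*e^(4*t) - 96*e^(3*t) + 216*e^(2*t) - 216*e^(t) + 81)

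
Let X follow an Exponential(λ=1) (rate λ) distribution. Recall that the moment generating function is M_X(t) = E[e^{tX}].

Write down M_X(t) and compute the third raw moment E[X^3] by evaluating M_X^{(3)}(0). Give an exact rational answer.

M_X(t) = 1/(1 - t)
dM/dt = 1/(t^2 - 2*t + 1)
d^2M/dt^2 = -2/(t^3 - 3*t^2 + 3*t - 1)
d^3M/dt^3 = 6/(t^4 - 4*t^3 + 6*t^2 - 4*t + 1)

E[X^3] = d^3M/dt^3 |_{t=0} = 6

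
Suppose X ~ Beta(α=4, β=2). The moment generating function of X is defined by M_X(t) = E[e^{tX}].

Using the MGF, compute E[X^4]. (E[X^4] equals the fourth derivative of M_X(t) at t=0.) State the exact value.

M_X(t) = ₁F₁(4; 6; t)
M′(t) = 2*₁F₁(5; 7; t)/3
M′′(t) = 10*₁F₁(6; 8; t)/21
M′′′(t) = 5*₁F₁(7; 9; t)/14
M′′′′(t) = 5*₁F₁(8; 10; t)/18

E[X^4] = M′′′′(0) = 5/18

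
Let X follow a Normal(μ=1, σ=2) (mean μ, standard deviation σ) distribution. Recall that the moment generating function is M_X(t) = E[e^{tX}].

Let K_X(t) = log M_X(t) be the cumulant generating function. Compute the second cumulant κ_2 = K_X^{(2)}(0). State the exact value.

κ_2 = K′′(0) = 4

M_X(t) = e^(2*t^2 + t)
K_X(t) = log M_X(t) = 2*t^2 + t
K′(t) = 4*t + 1
K′′(t) = 4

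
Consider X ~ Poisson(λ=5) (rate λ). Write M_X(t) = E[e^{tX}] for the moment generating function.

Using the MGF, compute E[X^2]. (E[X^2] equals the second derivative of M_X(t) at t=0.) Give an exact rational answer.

M_X(t) = e^(5*e^(t) - 5)
M^(2)(t) = (25*e^(2*t)*e^(5*e^(t)) + 5*e^(t)*e^(5*e^(t)))*e^(-5)

E[X^2] = M^(2)(0) = 30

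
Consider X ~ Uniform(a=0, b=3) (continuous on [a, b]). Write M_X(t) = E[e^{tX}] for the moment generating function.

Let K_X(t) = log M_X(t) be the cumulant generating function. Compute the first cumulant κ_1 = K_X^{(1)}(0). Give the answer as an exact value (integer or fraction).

M_X(t) = (e^(3*t) - 1)/(3*t)
K_X(t) = log M_X(t) = -log(t) + log(e^(3*t) - 1) - log(3)
D[K](t) = (3*t*e^(3*t) - e^(3*t) + 1)/(t*e^(3*t) - t)

κ_1 = D[K](0) = 3/2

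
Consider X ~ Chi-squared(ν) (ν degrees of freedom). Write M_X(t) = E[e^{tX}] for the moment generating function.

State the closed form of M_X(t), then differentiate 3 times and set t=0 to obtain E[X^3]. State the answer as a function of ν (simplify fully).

M_X(t) = (1 - 2*t)^(-ν/2)
dM/dt = -ν/(2*t*(1 - 2*t)^(ν/2) - (1 - 2*t)^(ν/2))
d^2M/dt^2 = (ν^2 + 2*ν)/(4*t^2*(1 - 2*t)^(ν/2) - 4*t*(1 - 2*t)^(ν/2) + (1 - 2*t)^(ν/2))
d^3M/dt^3 = (-ν^3 - 6*ν^2 - 8*ν)/(8*t^3*(1 - 2*t)^(ν/2) - 12*t^2*(1 - 2*t)^(ν/2) + 6*t*(1 - 2*t)^(ν/2) - (1 - 2*t)^(ν/2))

E[X^3] = d^3M/dt^3 |_{t=0} = ν*(ν^2 + 6*ν + 8)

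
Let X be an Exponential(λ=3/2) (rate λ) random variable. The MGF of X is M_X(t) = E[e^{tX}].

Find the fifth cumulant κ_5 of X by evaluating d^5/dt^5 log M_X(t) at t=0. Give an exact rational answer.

κ_5 = D^5[K](0) = 256/81

M_X(t) = 3/(2*(3/2 - t))
K_X(t) = log M_X(t) = -log(3/2 - t) - log(2) + log(3)
D^5[K](t) = -768/(32*t^5 - 240*t^4 + 720*t^3 - 1080*t^2 + 810*t - 243)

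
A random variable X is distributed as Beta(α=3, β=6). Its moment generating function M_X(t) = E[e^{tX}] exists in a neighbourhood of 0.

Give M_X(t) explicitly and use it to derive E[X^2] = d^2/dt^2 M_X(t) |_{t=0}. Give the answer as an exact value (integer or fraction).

M_X(t) = ₁F₁(3; 9; t)
M′(t) = ₁F₁(4; 10; t)/3
M′′(t) = 2*₁F₁(5; 11; t)/15

E[X^2] = M′′(0) = 2/15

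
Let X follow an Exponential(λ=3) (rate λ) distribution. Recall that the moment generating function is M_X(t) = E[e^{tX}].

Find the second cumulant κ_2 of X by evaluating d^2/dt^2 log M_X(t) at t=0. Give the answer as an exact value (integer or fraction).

κ_2 = d^2K/dt^2 |_{t=0} = 1/9

M_X(t) = 3/(3 - t)
K_X(t) = log M_X(t) = -log(3 - t) + log(3)
dK/dt = -1/(t - 3)
d^2K/dt^2 = 1/(t^2 - 6*t + 9)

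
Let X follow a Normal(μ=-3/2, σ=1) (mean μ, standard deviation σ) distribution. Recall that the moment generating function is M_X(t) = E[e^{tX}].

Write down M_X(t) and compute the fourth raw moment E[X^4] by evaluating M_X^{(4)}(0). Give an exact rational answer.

M_X(t) = e^(t^2/2 - 3*t/2)
dM/dt = t*e^(-3*t/2)*e^(t^2/2) - 3*e^(-3*t/2)*e^(t^2/2)/2
d^2M/dt^2 = (4*t^2*e^(t^2/2) - 12*t*e^(t^2/2) + 13*e^(t^2/2))*e^(-3*t/2)/4
d^3M/dt^3 = (8*t^3*e^(t^2/2) - 36*t^2*e^(t^2/2) + 78*t*e^(t^2/2) - 63*e^(t^2/2))*e^(-3*t/2)/8
d^4M/dt^4 = (16*t^4*e^(t^2/2) - 96*t^3*e^(t^2/2) + 312*t^2*e^(t^2/2) - 504*t*e^(t^2/2) + 345*e^(t^2/2))*e^(-3*t/2)/16

E[X^4] = d^4M/dt^4 |_{t=0} = 345/16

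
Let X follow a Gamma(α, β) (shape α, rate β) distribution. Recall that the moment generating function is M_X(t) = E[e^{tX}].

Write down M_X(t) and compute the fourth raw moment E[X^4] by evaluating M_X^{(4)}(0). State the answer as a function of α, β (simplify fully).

E[X^4] = D^4[M](0) = α*(α^3 + 6*α^2 + 11*α + 6)/β^4

M_X(t) = (β/(β - t))^α
D^4[M](t) = (α^4*β^α*(1/(β - t))^α + 6*α^3*β^α*(1/(β - t))^α + 11*α^2*β^α*(1/(β - t))^α + 6*α*β^α*(1/(β - t))^α)/(β^4 - 4*β^3*t + 6*β^2*t^2 - 4*β*t^3 + t^4)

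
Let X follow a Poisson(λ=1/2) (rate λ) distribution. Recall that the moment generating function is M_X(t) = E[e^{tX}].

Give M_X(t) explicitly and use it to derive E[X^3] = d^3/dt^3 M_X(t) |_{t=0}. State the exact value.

E[X^3] = M′′′(0) = 11/8

M_X(t) = e^(e^(t)/2 - 1/2)
M′(t) = e^(-1/2)*e^(t)*e^(e^(t)/2)/2
M′′(t) = (e^(2*t)*e^(e^(t)/2) + 2*e^(t)*e^(e^(t)/2))*e^(-1/2)/4
M′′′(t) = (e^(3*t)*e^(e^(t)/2) + 6*e^(2*t)*e^(e^(t)/2) + 4*e^(t)*e^(e^(t)/2))*e^(-1/2)/8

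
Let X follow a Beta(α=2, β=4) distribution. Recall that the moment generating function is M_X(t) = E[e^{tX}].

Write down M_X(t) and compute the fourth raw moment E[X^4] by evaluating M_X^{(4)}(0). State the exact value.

M_X(t) = ₁F₁(2; 6; t)
M^(4)(t) = 5*₁F₁(6; 10; t)/126

E[X^4] = M^(4)(0) = 5/126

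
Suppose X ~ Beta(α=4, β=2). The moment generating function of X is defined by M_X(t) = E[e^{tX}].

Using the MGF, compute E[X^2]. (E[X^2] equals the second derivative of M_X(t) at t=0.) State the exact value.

E[X^2] = M′′(0) = 10/21

M_X(t) = ₁F₁(4; 6; t)
M′(t) = 2*₁F₁(5; 7; t)/3
M′′(t) = 10*₁F₁(6; 8; t)/21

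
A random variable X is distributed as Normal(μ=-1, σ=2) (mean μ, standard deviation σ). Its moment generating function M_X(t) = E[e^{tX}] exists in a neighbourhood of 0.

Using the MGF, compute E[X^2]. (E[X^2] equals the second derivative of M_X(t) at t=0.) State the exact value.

M_X(t) = e^(2*t^2 - t)
M′(t) = 4*t*e^(-t)*e^(2*t^2) - e^(-t)*e^(2*t^2)
M′′(t) = (16*t^2*e^(2*t^2) - 8*t*e^(2*t^2) + 5*e^(2*t^2))*e^(-t)

E[X^2] = M′′(0) = 5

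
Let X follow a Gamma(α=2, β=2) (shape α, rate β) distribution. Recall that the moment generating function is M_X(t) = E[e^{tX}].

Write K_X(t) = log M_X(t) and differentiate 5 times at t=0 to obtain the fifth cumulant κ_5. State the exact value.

κ_5 = D^5[K](0) = 3/2

M_X(t) = 4/(2 - t)^2
K_X(t) = log M_X(t) = -2*log(2 - t) + 2*log(2)
D^5[K](t) = -48/(t^5 - 10*t^4 + 40*t^3 - 80*t^2 + 80*t - 32)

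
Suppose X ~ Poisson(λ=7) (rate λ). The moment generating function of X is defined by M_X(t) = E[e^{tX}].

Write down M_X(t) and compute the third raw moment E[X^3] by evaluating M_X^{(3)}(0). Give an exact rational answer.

M_X(t) = e^(7*e^(t) - 7)
M^(3)(t) = (343*e^(3*t)*e^(7*e^(t)) + 147*e^(2*t)*e^(7*e^(t)) + 7*e^(t)*e^(7*e^(t)))*e^(-7)

E[X^3] = M^(3)(0) = 497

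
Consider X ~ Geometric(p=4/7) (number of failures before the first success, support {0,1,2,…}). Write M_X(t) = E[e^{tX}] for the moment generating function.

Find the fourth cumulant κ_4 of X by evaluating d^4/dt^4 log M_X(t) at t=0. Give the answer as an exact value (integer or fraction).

M_X(t) = 4/(7*(1 - 3*e^(t)/7))
K_X(t) = log M_X(t) = -log(1 - 3*e^(t)/7) - log(7) + 2*log(2)
D^4[K](t) = (189*e^(3*t) + 1764*e^(2*t) + 1029*e^(t))/(81*e^(4*t) - 756*e^(3*t) + 2646*e^(2*t) - 4116*e^(t) + 2401)

κ_4 = D^4[K](0) = 1491/128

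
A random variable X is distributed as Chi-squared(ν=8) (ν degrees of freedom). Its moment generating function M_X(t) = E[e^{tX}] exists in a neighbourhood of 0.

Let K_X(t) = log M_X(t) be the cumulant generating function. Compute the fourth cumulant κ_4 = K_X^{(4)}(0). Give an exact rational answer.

κ_4 = K^(4)(0) = 384

M_X(t) = (1 - 2*t)^(-4)
K_X(t) = log M_X(t) = -4*log(1 - 2*t)
K^(4)(t) = 384/(16*t^4 - 32*t^3 + 24*t^2 - 8*t + 1)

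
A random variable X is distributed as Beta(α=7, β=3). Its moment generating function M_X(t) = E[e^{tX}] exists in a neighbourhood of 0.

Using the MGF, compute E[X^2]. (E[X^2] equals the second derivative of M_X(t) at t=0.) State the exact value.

M_X(t) = ₁F₁(7; 10; t)
M′(t) = 7*₁F₁(8; 11; t)/10
M′′(t) = 28*₁F₁(9; 12; t)/55

E[X^2] = M′′(0) = 28/55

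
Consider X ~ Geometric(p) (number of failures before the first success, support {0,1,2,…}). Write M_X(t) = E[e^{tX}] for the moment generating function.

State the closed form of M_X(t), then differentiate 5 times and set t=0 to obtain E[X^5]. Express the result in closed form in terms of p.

E[X^5] = D^5[M](0) = -1 + 31/p - 180/p^2 + 390/p^3 - 360/p^4 + 120/p^5

M_X(t) = p/(-(1 - p)*e^(t) + 1)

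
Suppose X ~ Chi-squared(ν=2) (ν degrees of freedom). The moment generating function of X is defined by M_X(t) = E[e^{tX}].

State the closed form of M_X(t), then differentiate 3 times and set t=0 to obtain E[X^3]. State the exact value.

E[X^3] = M^(3)(0) = 48

M_X(t) = 1/(1 - 2*t)
M^(3)(t) = 48/(16*t^4 - 32*t^3 + 24*t^2 - 8*t + 1)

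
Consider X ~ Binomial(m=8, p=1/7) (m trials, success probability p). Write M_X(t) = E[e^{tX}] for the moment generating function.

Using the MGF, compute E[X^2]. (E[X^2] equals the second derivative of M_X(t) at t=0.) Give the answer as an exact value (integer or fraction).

M_X(t) = (e^(t)/7 + 6/7)^8

E[X^2] = M′′(0) = 16/7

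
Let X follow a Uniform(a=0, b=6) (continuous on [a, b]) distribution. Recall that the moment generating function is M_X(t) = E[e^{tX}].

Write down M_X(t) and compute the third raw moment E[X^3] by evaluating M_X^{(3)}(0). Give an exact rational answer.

E[X^3] = M′′′(0) = 54

M_X(t) = (e^(6*t) - 1)/(6*t)
M′(t) = (6*t*e^(6*t) - e^(6*t) + 1)/(6*t^2)
M′′(t) = (18*t^2*e^(6*t) - 6*t*e^(6*t) + e^(6*t) - 1)/(3*t^3)
M′′′(t) = (36*t^3*e^(6*t) - 18*t^2*e^(6*t) + 6*t*e^(6*t) - e^(6*t) + 1)/t^4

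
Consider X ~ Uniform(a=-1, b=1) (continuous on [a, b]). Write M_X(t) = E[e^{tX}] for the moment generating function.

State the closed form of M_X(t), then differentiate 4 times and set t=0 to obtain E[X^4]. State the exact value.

E[X^4] = M^(4)(0) = 1/5

M_X(t) = (e^(t) - e^(-t))/(2*t)
M^(4)(t) = (t^4*e^(2*t) - t^4 - 4*t^3*e^(2*t) - 4*t^3 + 12*t^2*e^(2*t) - 12*t^2 - 24*t*e^(2*t) - 24*t + 24*e^(2*t) - 24)*e^(-t)/(2*t^5)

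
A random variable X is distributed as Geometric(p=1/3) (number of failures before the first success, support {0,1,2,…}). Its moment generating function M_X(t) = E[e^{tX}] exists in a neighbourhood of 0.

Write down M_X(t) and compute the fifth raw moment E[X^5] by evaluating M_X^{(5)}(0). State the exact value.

E[X^5] = M^(5)(0) = 9002

M_X(t) = 1/(3*(1 - 2*e^(t)/3))
M^(5)(t) = (32*e^(5*t) + 1248*e^(4*t) + 4752*e^(3*t) + 2808*e^(2*t) + 162*e^(t))/(64*e^(6*t) - 576*e^(5*t) + 2160*e^(4*t) - 4320*e^(3*t) + 4860*e^(2*t) - 2916*e^(t) + 729)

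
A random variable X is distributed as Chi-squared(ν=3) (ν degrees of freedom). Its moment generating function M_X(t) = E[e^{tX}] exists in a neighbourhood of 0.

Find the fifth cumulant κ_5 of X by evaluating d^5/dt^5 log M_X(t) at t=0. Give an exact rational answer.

M_X(t) = (1 - 2*t)^(-3/2)
K_X(t) = log M_X(t) = -3*log(1 - 2*t)/2
dK/dt = -3/(2*t - 1)
d^2K/dt^2 = 6/(4*t^2 - 4*t + 1)
d^3K/dt^3 = -24/(8*t^3 - 12*t^2 + 6*t - 1)
d^4K/dt^4 = 144/(16*t^4 - 32*t^3 + 24*t^2 - 8*t + 1)
d^5K/dt^5 = -1152/(32*t^5 - 80*t^4 + 80*t^3 - 40*t^2 + 10*t - 1)

κ_5 = d^5K/dt^5 |_{t=0} = 1152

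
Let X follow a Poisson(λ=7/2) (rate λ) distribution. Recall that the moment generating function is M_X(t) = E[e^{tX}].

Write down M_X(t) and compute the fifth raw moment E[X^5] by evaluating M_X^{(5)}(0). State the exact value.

E[X^5] = D^5[M](0) = 105119/32

M_X(t) = e^(7*e^(t)/2 - 7/2)
D^5[M](t) = (16807*e^(5*t)*e^(7*e^(t)/2) + 48020*e^(4*t)*e^(7*e^(t)/2) + 34300*e^(3*t)*e^(7*e^(t)/2) + 5880*e^(2*t)*e^(7*e^(t)/2) + 112*e^(t)*e^(7*e^(t)/2))*e^(-7/2)/32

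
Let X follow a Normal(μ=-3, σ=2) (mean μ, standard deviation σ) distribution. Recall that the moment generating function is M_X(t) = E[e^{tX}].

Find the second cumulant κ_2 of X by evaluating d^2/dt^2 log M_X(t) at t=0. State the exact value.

M_X(t) = e^(2*t^2 - 3*t)
K_X(t) = log M_X(t) = 2*t^2 - 3*t
dK/dt = 4*t - 3
d^2K/dt^2 = 4

κ_2 = d^2K/dt^2 |_{t=0} = 4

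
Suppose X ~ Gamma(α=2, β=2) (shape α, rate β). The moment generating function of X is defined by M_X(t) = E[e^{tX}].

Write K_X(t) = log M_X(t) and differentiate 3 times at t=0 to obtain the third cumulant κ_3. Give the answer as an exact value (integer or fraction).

κ_3 = D^3[K](0) = 1/2

M_X(t) = 4/(2 - t)^2
K_X(t) = log M_X(t) = -2*log(2 - t) + 2*log(2)
D^3[K](t) = -4/(t^3 - 6*t^2 + 12*t - 8)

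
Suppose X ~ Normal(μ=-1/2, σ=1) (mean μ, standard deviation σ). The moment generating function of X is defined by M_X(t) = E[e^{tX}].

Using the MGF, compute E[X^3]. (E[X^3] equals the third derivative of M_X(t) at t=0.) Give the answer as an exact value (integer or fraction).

E[X^3] = M^(3)(0) = -13/8

M_X(t) = e^(t^2/2 - t/2)
M^(3)(t) = (8*t^3*e^(t^2/2) - 12*t^2*e^(t^2/2) + 30*t*e^(t^2/2) - 13*e^(t^2/2))*e^(-t/2)/8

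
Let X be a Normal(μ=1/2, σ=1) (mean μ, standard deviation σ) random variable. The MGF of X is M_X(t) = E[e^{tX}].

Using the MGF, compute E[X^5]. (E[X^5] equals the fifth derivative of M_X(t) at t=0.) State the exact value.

M_X(t) = e^(t^2/2 + t/2)

E[X^5] = D^5[M](0) = 281/32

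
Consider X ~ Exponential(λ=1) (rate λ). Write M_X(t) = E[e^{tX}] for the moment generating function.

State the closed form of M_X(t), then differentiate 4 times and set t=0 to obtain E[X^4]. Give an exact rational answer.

E[X^4] = D^4[M](0) = 24

M_X(t) = 1/(1 - t)
D^4[M](t) = -24/(t^5 - 5*t^4 + 10*t^3 - 10*t^2 + 5*t - 1)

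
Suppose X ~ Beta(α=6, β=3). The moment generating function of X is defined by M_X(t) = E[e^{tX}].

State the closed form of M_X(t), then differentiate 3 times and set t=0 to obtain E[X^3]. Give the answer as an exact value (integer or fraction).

E[X^3] = M^(3)(0) = 56/165

M_X(t) = ₁F₁(6; 9; t)
M^(3)(t) = 56*₁F₁(9; 12; t)/165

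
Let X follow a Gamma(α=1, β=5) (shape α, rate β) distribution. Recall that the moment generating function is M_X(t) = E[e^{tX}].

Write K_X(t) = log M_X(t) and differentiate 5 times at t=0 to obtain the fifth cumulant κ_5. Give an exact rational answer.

M_X(t) = 5/(5 - t)
K_X(t) = log M_X(t) = -log(5 - t) + log(5)
K′(t) = -1/(t - 5)
K′′(t) = 1/(t^2 - 10*t + 25)
K′′′(t) = -2/(t^3 - 15*t^2 + 75*t - 125)
K′′′′(t) = 6/(t^4 - 20*t^3 + 150*t^2 - 500*t + 625)
K′′′′′(t) = -24/(t^5 - 25*t^4 + 250*t^3 - 1250*t^2 + 3125*t - 3125)

κ_5 = K′′′′′(0) = 24/3125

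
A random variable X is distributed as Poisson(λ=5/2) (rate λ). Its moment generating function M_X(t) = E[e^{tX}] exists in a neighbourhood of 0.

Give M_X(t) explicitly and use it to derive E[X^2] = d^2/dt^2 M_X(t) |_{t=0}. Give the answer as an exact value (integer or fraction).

E[X^2] = D^2[M](0) = 35/4

M_X(t) = e^(5*e^(t)/2 - 5/2)
D^2[M](t) = (25*e^(2*t)*e^(5*e^(t)/2) + 10*e^(t)*e^(5*e^(t)/2))*e^(-5/2)/4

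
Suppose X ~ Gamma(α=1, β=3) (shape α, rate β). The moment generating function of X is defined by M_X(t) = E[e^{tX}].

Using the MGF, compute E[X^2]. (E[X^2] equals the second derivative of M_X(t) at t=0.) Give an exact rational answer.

E[X^2] = D^2[M](0) = 2/9

M_X(t) = 3/(3 - t)
D^2[M](t) = -6/(t^3 - 9*t^2 + 27*t - 27)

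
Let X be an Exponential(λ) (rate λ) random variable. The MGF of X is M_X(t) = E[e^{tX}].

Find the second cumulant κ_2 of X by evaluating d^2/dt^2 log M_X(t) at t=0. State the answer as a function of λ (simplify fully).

κ_2 = K′′(0) = λ^(-2)

M_X(t) = λ/(λ - t)
K_X(t) = log M_X(t) = log(λ) - log(λ - t)
K′(t) = -1/(-λ + t)
K′′(t) = 1/(λ^2 - 2*λ*t + t^2)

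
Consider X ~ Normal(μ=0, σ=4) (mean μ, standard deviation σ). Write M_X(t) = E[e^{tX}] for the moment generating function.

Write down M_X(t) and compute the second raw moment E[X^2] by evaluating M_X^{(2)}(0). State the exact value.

M_X(t) = e^(8*t^2)
D^2[M](t) = 256*t^2*e^(8*t^2) + 16*e^(8*t^2)

E[X^2] = D^2[M](0) = 16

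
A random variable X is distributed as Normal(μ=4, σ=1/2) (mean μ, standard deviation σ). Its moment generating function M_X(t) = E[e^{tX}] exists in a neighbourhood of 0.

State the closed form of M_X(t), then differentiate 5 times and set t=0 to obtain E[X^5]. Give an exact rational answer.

M_X(t) = e^(t^2/8 + 4*t)

E[X^5] = D^5[M](0) = 4751/4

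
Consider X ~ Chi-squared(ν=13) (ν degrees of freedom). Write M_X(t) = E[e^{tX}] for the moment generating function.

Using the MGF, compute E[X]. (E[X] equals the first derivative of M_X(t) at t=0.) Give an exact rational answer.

E[X] = M′(0) = 13

M_X(t) = (1 - 2*t)^(-13/2)
M′(t) = -13/(128*t^7*√(1 - 2*t) - 448*t^6*√(1 - 2*t) + 672*t^5*√(1 - 2*t) - 560*t^4*√(1 - 2*t) + 280*t^3*√(1 - 2*t) - 84*t^2*√(1 - 2*t) + 14*t*√(1 - 2*t) - √(1 - 2*t))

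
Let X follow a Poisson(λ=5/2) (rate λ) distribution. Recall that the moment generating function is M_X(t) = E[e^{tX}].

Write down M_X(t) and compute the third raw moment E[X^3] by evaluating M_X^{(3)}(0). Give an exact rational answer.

E[X^3] = M′′′(0) = 295/8

M_X(t) = e^(5*e^(t)/2 - 5/2)
M′(t) = 5*e^(-5/2)*e^(t)*e^(5*e^(t)/2)/2
M′′(t) = (25*e^(2*t)*e^(5*e^(t)/2) + 10*e^(t)*e^(5*e^(t)/2))*e^(-5/2)/4
M′′′(t) = (125*e^(3*t)*e^(5*e^(t)/2) + 150*e^(2*t)*e^(5*e^(t)/2) + 20*e^(t)*e^(5*e^(t)/2))*e^(-5/2)/8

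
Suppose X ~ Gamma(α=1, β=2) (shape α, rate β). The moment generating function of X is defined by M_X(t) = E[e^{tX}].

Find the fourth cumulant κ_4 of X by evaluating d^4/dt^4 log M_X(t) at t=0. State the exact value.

κ_4 = d^4K/dt^4 |_{t=0} = 3/8

M_X(t) = 2/(2 - t)
K_X(t) = log M_X(t) = -log(2 - t) + log(2)
dK/dt = -1/(t - 2)
d^2K/dt^2 = 1/(t^2 - 4*t + 4)
d^3K/dt^3 = -2/(t^3 - 6*t^2 + 12*t - 8)
d^4K/dt^4 = 6/(t^4 - 8*t^3 + 24*t^2 - 32*t + 16)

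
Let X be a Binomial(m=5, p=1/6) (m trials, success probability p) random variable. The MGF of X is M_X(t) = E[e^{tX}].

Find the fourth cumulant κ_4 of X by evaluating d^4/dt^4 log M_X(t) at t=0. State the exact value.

κ_4 = K^(4)(0) = 25/216

M_X(t) = (e^(t)/6 + 5/6)^5
K_X(t) = log M_X(t) = 5*log(e^(t)/6 + 5/6)
K^(4)(t) = (25*e^(3*t) - 500*e^(2*t) + 625*e^(t))/(e^(4*t) + 20*e^(3*t) + 150*e^(2*t) + 500*e^(t) + 625)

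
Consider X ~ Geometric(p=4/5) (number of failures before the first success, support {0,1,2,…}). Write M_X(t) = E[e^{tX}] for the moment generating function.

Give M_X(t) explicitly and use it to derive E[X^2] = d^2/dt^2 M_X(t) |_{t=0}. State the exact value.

E[X^2] = D^2[M](0) = 3/8

M_X(t) = 4/(5*(1 - e^(t)/5))
D^2[M](t) = (-4*e^(2*t) - 20*e^(t))/(e^(3*t) - 15*e^(2*t) + 75*e^(t) - 125)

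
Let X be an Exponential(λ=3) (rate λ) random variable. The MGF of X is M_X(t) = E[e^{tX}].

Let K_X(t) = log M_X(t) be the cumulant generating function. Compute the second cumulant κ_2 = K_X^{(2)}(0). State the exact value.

M_X(t) = 3/(3 - t)
K_X(t) = log M_X(t) = -log(3 - t) + log(3)
D^2[K](t) = 1/(t^2 - 6*t + 9)

κ_2 = D^2[K](0) = 1/9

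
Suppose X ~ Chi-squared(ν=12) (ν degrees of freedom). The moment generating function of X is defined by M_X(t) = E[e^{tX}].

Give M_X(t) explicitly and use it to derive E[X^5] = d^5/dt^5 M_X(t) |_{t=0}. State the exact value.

E[X^5] = d^5M/dt^5 |_{t=0} = 967680

M_X(t) = (1 - 2*t)^(-6)
dM/dt = -12/(128*t^7 - 448*t^6 + 672*t^5 - 560*t^4 + 280*t^3 - 84*t^2 + 14*t - 1)
d^2M/dt^2 = 168/(256*t^8 - 1024*t^7 + 1792*t^6 - 1792*t^5 + 1120*t^4 - 448*t^3 + 112*t^2 - 16*t + 1)
d^3M/dt^3 = -2688/(512*t^9 - 2304*t^8 + 4608*t^7 - 5376*t^6 + 4032*t^5 - 2016*t^4 + 672*t^3 - 144*t^2 + 18*t - 1)
d^4M/dt^4 = 48384/(1024*t^10 - 5120*t^9 + 11520*t^8 - 15360*t^7 + 13440*t^6 - 8064*t^5 + 3360*t^4 - 960*t^3 + 180*t^2 - 20*t + 1)
d^5M/dt^5 = -967680/(2048*t^11 - 11264*t^10 + 28160*t^9 - 42240*t^8 + 42240*t^7 - 29568*t^6 + 14784*t^5 - 5280*t^4 + 1320*t^3 - 220*t^2 + 22*t - 1)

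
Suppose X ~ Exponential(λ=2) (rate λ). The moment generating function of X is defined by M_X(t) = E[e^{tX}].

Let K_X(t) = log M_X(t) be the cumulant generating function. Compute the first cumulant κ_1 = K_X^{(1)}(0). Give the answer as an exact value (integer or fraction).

M_X(t) = 2/(2 - t)
K_X(t) = log M_X(t) = -log(2 - t) + log(2)
dK/dt = -1/(t - 2)

κ_1 = dK/dt |_{t=0} = 1/2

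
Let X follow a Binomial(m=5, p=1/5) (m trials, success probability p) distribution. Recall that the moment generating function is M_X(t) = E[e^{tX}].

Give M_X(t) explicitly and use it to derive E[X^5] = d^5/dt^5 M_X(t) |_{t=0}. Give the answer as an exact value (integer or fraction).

E[X^5] = M^(5)(0) = 16849/625

M_X(t) = (e^(t)/5 + 4/5)^5
M^(5)(t) = e^(5*t) + 4096*e^(4*t)/625 + 7776*e^(3*t)/625 + 4096*e^(2*t)/625 + 256*e^(t)/625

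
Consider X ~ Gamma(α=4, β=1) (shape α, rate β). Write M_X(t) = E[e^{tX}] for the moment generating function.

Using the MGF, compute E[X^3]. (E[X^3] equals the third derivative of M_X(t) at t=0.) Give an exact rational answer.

M_X(t) = (1 - t)^(-4)
M′(t) = -4/(t^5 - 5*t^4 + 10*t^3 - 10*t^2 + 5*t - 1)
M′′(t) = 20/(t^6 - 6*t^5 + 15*t^4 - 20*t^3 + 15*t^2 - 6*t + 1)
M′′′(t) = -120/(t^7 - 7*t^6 + 21*t^5 - 35*t^4 + 35*t^3 - 21*t^2 + 7*t - 1)

E[X^3] = M′′′(0) = 120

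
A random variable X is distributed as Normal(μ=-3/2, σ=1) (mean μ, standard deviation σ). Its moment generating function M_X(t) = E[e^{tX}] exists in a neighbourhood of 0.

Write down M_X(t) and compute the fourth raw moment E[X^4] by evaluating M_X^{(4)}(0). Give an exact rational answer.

E[X^4] = M^(4)(0) = 345/16

M_X(t) = e^(t^2/2 - 3*t/2)
M^(4)(t) = (16*t^4*e^(t^2/2) - 96*t^3*e^(t^2/2) + 312*t^2*e^(t^2/2) - 504*t*e^(t^2/2) + 345*e^(t^2/2))*e^(-3*t/2)/16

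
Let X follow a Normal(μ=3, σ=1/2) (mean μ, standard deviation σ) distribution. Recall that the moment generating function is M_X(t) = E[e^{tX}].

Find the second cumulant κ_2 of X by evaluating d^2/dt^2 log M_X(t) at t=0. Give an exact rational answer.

M_X(t) = e^(t^2/8 + 3*t)
K_X(t) = log M_X(t) = t^2/8 + 3*t
dK/dt = t/4 + 3
d^2K/dt^2 = 1/4

κ_2 = d^2K/dt^2 |_{t=0} = 1/4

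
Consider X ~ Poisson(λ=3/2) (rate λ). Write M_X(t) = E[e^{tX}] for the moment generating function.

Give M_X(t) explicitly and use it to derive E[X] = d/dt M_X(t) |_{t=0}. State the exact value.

M_X(t) = e^(3*e^(t)/2 - 3/2)
dM/dt = 3*e^(-3/2)*e^(t)*e^(3*e^(t)/2)/2

E[X] = dM/dt |_{t=0} = 3/2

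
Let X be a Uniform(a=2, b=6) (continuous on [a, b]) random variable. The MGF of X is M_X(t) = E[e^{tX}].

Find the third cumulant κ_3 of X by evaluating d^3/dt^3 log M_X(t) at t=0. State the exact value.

κ_3 = K′′′(0) = 0

M_X(t) = (e^(6*t) - e^(2*t))/(4*t)
K_X(t) = log M_X(t) = -log(t) + log(e^(6*t) - e^(2*t)) - 2*log(2)
K′(t) = (6*t*e^(4*t) - 2*t - e^(4*t) + 1)/(t*e^(4*t) - t)
K′′(t) = (-16*t^2*e^(4*t) + e^(8*t) - 2*e^(4*t) + 1)/(t^2*e^(8*t) - 2*t^2*e^(4*t) + t^2)
K′′′(t) = (64*t^3*e^(8*t) + 64*t^3*e^(4*t) - 2*e^(12*t) + 6*e^(8*t) - 6*e^(4*t) + 2)/(t^3*e^(12*t) - 3*t^3*e^(8*t) + 3*t^3*e^(4*t) - t^3)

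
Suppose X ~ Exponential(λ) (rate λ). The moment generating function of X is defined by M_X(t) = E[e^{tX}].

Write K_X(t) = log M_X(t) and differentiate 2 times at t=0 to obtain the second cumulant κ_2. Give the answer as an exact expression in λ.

M_X(t) = λ/(λ - t)
K_X(t) = log M_X(t) = log(λ) - log(λ - t)
K′(t) = -1/(-λ + t)
K′′(t) = 1/(λ^2 - 2*λ*t + t^2)

κ_2 = K′′(0) = λ^(-2)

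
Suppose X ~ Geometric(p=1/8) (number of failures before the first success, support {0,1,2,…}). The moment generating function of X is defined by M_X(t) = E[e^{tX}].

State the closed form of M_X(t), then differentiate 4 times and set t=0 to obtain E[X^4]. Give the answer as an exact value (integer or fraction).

M_X(t) = 1/(8*(1 - 7*e^(t)/8))
M′(t) = 7*e^(t)/(49*e^(2*t) - 112*e^(t) + 64)
M′′(t) = (-49*e^(2*t) - 56*e^(t))/(343*e^(3*t) - 1176*e^(2*t) + 1344*e^(t) - 512)
M′′′(t) = (343*e^(3*t) + 1568*e^(2*t) + 448*e^(t))/(2401*e^(4*t) - 10976*e^(3*t) + 18816*e^(2*t) - 14336*e^(t) + 4096)
M′′′′(t) = (-2401*e^(4*t) - 30184*e^(3*t) - 34496*e^(2*t) - 3584*e^(t))/(16807*e^(5*t) - 96040*e^(4*t) + 219520*e^(3*t) - 250880*e^(2*t) + 143360*e^(t) - 32768)

E[X^4] = M′′′′(0) = 70665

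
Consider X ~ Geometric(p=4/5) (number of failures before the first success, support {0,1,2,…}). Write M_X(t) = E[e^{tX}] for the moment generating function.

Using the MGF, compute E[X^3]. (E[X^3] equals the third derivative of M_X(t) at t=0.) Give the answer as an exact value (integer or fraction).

M_X(t) = 4/(5*(1 - e^(t)/5))
M^(3)(t) = (4*e^(3*t) + 80*e^(2*t) + 100*e^(t))/(e^(4*t) - 20*e^(3*t) + 150*e^(2*t) - 500*e^(t) + 625)

E[X^3] = M^(3)(0) = 23/32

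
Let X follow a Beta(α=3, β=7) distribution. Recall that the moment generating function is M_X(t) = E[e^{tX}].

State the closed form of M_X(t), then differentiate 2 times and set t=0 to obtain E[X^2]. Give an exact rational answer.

M_X(t) = ₁F₁(3; 10; t)
M^(2)(t) = 6*₁F₁(5; 12; t)/55

E[X^2] = M^(2)(0) = 6/55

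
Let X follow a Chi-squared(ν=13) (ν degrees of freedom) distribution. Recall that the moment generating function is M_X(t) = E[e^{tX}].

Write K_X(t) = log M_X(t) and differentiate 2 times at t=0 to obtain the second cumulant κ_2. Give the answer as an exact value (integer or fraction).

κ_2 = D^2[K](0) = 26

M_X(t) = (1 - 2*t)^(-13/2)
K_X(t) = log M_X(t) = -13*log(1 - 2*t)/2
D^2[K](t) = 26/(4*t^2 - 4*t + 1)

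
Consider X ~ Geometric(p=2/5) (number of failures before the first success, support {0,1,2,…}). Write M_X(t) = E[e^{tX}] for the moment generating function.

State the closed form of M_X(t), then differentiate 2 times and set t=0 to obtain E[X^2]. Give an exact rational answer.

E[X^2] = d^2M/dt^2 |_{t=0} = 6

M_X(t) = 2/(5*(1 - 3*e^(t)/5))
dM/dt = 6*e^(t)/(9*e^(2*t) - 30*e^(t) + 25)
d^2M/dt^2 = (-18*e^(2*t) - 30*e^(t))/(27*e^(3*t) - 135*e^(2*t) + 225*e^(t) - 125)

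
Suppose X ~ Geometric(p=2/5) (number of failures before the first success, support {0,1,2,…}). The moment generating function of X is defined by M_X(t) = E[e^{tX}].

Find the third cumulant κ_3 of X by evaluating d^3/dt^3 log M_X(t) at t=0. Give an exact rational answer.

M_X(t) = 2/(5*(1 - 3*e^(t)/5))
K_X(t) = log M_X(t) = -log(1 - 3*e^(t)/5) - log(5) + log(2)
K′(t) = -3*e^(t)/(3*e^(t) - 5)
K′′(t) = 15*e^(t)/(9*e^(2*t) - 30*e^(t) + 25)
K′′′(t) = (-45*e^(2*t) - 75*e^(t))/(27*e^(3*t) - 135*e^(2*t) + 225*e^(t) - 125)

κ_3 = K′′′(0) = 15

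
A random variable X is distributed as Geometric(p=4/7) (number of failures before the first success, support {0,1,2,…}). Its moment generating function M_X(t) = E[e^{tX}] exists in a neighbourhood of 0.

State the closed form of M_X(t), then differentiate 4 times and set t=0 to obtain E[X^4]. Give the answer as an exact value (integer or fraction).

E[X^4] = D^4[M](0) = 1005/32

M_X(t) = 4/(7*(1 - 3*e^(t)/7))
D^4[M](t) = (-324*e^(4*t) - 8316*e^(3*t) - 19404*e^(2*t) - 4116*e^(t))/(243*e^(5*t) - 2835*e^(4*t) + 13230*e^(3*t) - 30870*e^(2*t) + 36015*e^(t) - 16807)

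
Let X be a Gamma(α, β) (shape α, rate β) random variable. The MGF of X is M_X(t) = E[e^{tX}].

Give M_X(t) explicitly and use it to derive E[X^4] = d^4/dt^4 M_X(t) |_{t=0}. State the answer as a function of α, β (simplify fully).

M_X(t) = (β/(β - t))^α
D^4[M](t) = (α^4*β^α*(1/(β - t))^α + 6*α^3*β^α*(1/(β - t))^α + 11*α^2*β^α*(1/(β - t))^α + 6*α*β^α*(1/(β - t))^α)/(β^4 - 4*β^3*t + 6*β^2*t^2 - 4*β*t^3 + t^4)

E[X^4] = D^4[M](0) = α*(α^3 + 6*α^2 + 11*α + 6)/β^4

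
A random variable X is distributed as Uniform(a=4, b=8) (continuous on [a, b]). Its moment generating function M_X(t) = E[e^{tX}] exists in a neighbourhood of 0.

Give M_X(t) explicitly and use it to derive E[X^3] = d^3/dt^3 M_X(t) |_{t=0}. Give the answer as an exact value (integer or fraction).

E[X^3] = D^3[M](0) = 240

M_X(t) = (e^(8*t) - e^(4*t))/(4*t)
D^3[M](t) = (256*t^3*e^(8*t) - 32*t^3*e^(4*t) - 96*t^2*e^(8*t) + 24*t^2*e^(4*t) + 24*t*e^(8*t) - 12*t*e^(4*t) - 3*e^(8*t) + 3*e^(4*t))/(2*t^4)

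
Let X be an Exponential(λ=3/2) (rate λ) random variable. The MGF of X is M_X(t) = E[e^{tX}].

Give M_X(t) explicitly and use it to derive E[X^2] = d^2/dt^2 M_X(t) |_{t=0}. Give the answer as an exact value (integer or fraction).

E[X^2] = d^2M/dt^2 |_{t=0} = 8/9

M_X(t) = 3/(2*(3/2 - t))
dM/dt = 6/(4*t^2 - 12*t + 9)
d^2M/dt^2 = -24/(8*t^3 - 36*t^2 + 54*t - 27)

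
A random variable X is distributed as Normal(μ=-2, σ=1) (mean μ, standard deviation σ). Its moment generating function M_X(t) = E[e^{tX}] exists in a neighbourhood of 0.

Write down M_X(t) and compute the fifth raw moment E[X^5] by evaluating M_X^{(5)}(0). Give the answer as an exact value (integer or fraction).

E[X^5] = D^5[M](0) = -142

M_X(t) = e^(t^2/2 - 2*t)
D^5[M](t) = (t^5*e^(t^2/2) - 10*t^4*e^(t^2/2) + 50*t^3*e^(t^2/2) - 140*t^2*e^(t^2/2) + 215*t*e^(t^2/2) - 142*e^(t^2/2))*e^(-2*t)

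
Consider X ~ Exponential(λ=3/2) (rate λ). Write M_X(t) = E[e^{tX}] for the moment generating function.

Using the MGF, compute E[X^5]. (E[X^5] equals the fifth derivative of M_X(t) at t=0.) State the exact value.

M_X(t) = 3/(2*(3/2 - t))
M′(t) = 6/(4*t^2 - 12*t + 9)
M′′(t) = -24/(8*t^3 - 36*t^2 + 54*t - 27)
M′′′(t) = 144/(16*t^4 - 96*t^3 + 216*t^2 - 216*t + 81)
M′′′′(t) = -1152/(32*t^5 - 240*t^4 + 720*t^3 - 1080*t^2 + 810*t - 243)
M′′′′′(t) = 11520/(64*t^6 - 576*t^5 + 2160*t^4 - 4320*t^3 + 4860*t^2 - 2916*t + 729)

E[X^5] = M′′′′′(0) = 1280/81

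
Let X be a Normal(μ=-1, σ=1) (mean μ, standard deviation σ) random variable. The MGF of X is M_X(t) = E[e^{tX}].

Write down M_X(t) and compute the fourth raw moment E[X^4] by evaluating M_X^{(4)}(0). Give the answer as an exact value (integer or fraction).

E[X^4] = M^(4)(0) = 10

M_X(t) = e^(t^2/2 - t)
M^(4)(t) = (t^4*e^(t^2/2) - 4*t^3*e^(t^2/2) + 12*t^2*e^(t^2/2) - 16*t*e^(t^2/2) + 10*e^(t^2/2))*e^(-t)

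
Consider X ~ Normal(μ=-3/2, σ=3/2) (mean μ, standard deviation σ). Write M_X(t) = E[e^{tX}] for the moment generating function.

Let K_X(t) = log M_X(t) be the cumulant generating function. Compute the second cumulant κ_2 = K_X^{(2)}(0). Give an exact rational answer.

κ_2 = K′′(0) = 9/4

M_X(t) = e^(9*t^2/8 - 3*t/2)
K_X(t) = log M_X(t) = 9*t^2/8 - 3*t/2
K′(t) = 9*t/4 - 3/2
K′′(t) = 9/4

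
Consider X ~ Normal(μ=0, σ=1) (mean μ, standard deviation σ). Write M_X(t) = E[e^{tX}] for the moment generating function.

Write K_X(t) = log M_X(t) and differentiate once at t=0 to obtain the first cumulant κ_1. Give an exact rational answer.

M_X(t) = e^(t^2/2)
K_X(t) = log M_X(t) = t^2/2
K′(t) = t

κ_1 = K′(0) = 0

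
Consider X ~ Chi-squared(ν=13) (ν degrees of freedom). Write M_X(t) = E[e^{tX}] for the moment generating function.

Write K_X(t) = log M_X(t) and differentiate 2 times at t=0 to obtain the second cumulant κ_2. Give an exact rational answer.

M_X(t) = (1 - 2*t)^(-13/2)
K_X(t) = log M_X(t) = -13*log(1 - 2*t)/2
K′(t) = -13/(2*t - 1)
K′′(t) = 26/(4*t^2 - 4*t + 1)

κ_2 = K′′(0) = 26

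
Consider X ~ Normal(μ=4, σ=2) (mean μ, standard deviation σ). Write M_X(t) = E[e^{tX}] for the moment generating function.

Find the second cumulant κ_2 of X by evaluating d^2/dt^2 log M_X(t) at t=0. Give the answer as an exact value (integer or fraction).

κ_2 = D^2[K](0) = 4

M_X(t) = e^(2*t^2 + 4*t)
K_X(t) = log M_X(t) = 2*t^2 + 4*t
D^2[K](t) = 4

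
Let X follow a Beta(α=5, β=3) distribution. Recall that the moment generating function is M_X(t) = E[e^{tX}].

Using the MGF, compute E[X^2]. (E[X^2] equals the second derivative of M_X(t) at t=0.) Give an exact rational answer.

M_X(t) = ₁F₁(5; 8; t)
D^2[M](t) = 5*₁F₁(7; 10; t)/12

E[X^2] = D^2[M](0) = 5/12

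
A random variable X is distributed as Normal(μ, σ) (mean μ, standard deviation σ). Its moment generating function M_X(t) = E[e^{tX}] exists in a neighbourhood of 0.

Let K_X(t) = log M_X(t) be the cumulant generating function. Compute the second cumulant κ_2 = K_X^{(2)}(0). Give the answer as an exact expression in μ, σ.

κ_2 = K^(2)(0) = σ^2

M_X(t) = e^(μ*t + σ^2*t^2/2)
K_X(t) = log M_X(t) = μ*t + σ^2*t^2/2
K^(2)(t) = σ^2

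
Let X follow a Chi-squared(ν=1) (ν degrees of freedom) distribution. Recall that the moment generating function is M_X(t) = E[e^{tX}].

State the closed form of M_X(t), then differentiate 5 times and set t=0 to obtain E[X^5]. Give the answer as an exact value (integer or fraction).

E[X^5] = D^5[M](0) = 945

M_X(t) = 1/√(1 - 2*t)
D^5[M](t) = -945/(32*t^5*√(1 - 2*t) - 80*t^4*√(1 - 2*t) + 80*t^3*√(1 - 2*t) - 40*t^2*√(1 - 2*t) + 10*t*√(1 - 2*t) - √(1 - 2*t))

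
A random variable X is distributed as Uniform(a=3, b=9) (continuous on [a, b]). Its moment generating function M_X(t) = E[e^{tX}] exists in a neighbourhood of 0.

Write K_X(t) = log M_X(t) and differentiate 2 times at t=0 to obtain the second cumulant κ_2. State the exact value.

κ_2 = K′′(0) = 3

M_X(t) = (e^(9*t) - e^(3*t))/(6*t)
K_X(t) = log M_X(t) = -log(t) + log(e^(9*t) - e^(3*t)) - log(6)
K′(t) = (9*t*e^(6*t) - 3*t - e^(6*t) + 1)/(t*e^(6*t) - t)
K′′(t) = (-36*t^2*e^(6*t) + e^(12*t) - 2*e^(6*t) + 1)/(t^2*e^(12*t) - 2*t^2*e^(6*t) + t^2)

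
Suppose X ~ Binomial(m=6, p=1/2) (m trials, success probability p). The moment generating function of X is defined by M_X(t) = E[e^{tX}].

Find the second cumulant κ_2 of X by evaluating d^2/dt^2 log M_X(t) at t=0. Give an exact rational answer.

M_X(t) = (e^(t)/2 + 1/2)^6
K_X(t) = log M_X(t) = 6*log(e^(t)/2 + 1/2)
D^2[K](t) = 6*e^(t)/(e^(2*t) + 2*e^(t) + 1)

κ_2 = D^2[K](0) = 3/2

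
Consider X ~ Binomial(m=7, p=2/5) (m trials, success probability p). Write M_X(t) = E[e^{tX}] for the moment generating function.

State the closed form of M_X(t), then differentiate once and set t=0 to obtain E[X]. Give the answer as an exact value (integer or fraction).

M_X(t) = (2*e^(t)/5 + 3/5)^7
dM/dt = 896*e^(7*t)/78125 + 8064*e^(6*t)/78125 + 6048*e^(5*t)/15625 + 12096*e^(4*t)/15625 + 13608*e^(3*t)/15625 + 40824*e^(2*t)/78125 + 10206*e^(t)/78125

E[X] = dM/dt |_{t=0} = 14/5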